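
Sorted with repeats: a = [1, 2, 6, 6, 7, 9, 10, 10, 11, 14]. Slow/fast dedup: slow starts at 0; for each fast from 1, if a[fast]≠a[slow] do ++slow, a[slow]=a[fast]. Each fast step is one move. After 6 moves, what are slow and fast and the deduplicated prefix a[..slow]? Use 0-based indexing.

slow=5, fast=7, prefix=[1, 2, 6, 7, 9, 10]

(s=0,f=1) a[fast]=2≠a[slow]=1 write a[1]=2 → slow++,fast++
(s=1,f=2) a[fast]=6≠a[slow]=2 write a[2]=6 → slow++,fast++
(s=2,f=3) a[fast]=6=a[slow] dup → fast++
(s=2,f=4) a[fast]=7≠a[slow]=6 write a[3]=7 → slow++,fast++
(s=3,f=5) a[fast]=9≠a[slow]=7 write a[4]=9 → slow++,fast++
(s=4,f=6) a[fast]=10≠a[slow]=9 write a[5]=10 → slow++,fast++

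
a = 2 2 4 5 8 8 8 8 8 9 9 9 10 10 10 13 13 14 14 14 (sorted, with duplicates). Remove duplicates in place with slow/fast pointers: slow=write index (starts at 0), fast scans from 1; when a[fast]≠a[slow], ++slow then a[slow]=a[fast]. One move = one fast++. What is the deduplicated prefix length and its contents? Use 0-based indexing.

slow=0 fast=1: a[fast]=2=a[slow] dup, fast++
slow=0 fast=2: a[fast]=4≠a[slow]=2 write a[1]=4, slow++,fast++
slow=1 fast=3: a[fast]=5≠a[slow]=4 write a[2]=5, slow++,fast++
slow=2 fast=4: a[fast]=8≠a[slow]=5 write a[3]=8, slow++,fast++
slow=3 fast=5: a[fast]=8=a[slow] dup, fast++
slow=3 fast=6: a[fast]=8=a[slow] dup, fast++
slow=3 fast=7: a[fast]=8=a[slow] dup, fast++
slow=3 fast=8: a[fast]=8=a[slow] dup, fast++
slow=3 fast=9: a[fast]=9≠a[slow]=8 write a[4]=9, slow++,fast++
slow=4 fast=10: a[fast]=9=a[slow] dup, fast++
slow=4 fast=11: a[fast]=9=a[slow] dup, fast++
slow=4 fast=12: a[fast]=10≠a[slow]=9 write a[5]=10, slow++,fast++
slow=5 fast=13: a[fast]=10=a[slow] dup, fast++
slow=5 fast=14: a[fast]=10=a[slow] dup, fast++
slow=5 fast=15: a[fast]=13≠a[slow]=10 write a[6]=13, slow++,fast++
slow=6 fast=16: a[fast]=13=a[slow] dup, fast++
slow=6 fast=17: a[fast]=14≠a[slow]=13 write a[7]=14, slow++,fast++
slow=7 fast=18: a[fast]=14=a[slow] dup, fast++
slow=7 fast=19: a[fast]=14=a[slow] dup, fast++

length 8; prefix = [2, 4, 5, 8, 9, 10, 13, 14]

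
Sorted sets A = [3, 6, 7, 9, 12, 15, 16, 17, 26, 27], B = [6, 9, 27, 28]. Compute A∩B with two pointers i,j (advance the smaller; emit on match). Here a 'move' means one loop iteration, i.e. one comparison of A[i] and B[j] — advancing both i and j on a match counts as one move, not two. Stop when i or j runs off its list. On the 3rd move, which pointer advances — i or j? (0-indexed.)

i

i=0 j=0: 3<6, i++
i=1 j=0: 6==6 emit, i++,j++
i=2 j=1: 7<9, i++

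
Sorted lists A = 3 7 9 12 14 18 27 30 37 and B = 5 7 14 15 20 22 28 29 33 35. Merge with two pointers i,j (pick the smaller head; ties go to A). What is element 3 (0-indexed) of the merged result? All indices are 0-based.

i=0 j=0: A[i]=3<=B[j]=5 take 3, i++
i=1 j=0: A[i]=7>B[j]=5 take 5, j++
i=1 j=1: A[i]=7<=B[j]=7 take 7, i++
i=2 j=1: A[i]=9>B[j]=7 take 7, j++
i=2 j=2: A[i]=9<=B[j]=14 take 9, i++
i=3 j=2: A[i]=12<=B[j]=14 take 12, i++
i=4 j=2: A[i]=14<=B[j]=14 take 14, i++
i=5 j=2: A[i]=18>B[j]=14 take 14, j++
i=5 j=3: A[i]=18>B[j]=15 take 15, j++
i=5 j=4: A[i]=18<=B[j]=20 take 18, i++
i=6 j=4: A[i]=27>B[j]=20 take 20, j++
i=6 j=5: A[i]=27>B[j]=22 take 22, j++
i=6 j=6: A[i]=27<=B[j]=28 take 27, i++
i=7 j=6: A[i]=30>B[j]=28 take 28, j++
i=7 j=7: A[i]=30>B[j]=29 take 29, j++
i=7 j=8: A[i]=30<=B[j]=33 take 30, i++
i=8 j=8: A[i]=37>B[j]=33 take 33, j++
i=8 j=9: A[i]=37>B[j]=35 take 35, j++
i=8 j=10: B done, take A[i]=37, i++

merged[3] = 7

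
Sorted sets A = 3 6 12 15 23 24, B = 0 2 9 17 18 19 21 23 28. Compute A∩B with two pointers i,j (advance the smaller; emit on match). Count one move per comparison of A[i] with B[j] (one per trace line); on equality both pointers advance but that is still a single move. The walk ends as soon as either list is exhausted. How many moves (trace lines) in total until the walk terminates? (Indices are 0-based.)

i=0 j=0: 3>0, j++
i=0 j=1: 3>2, j++
i=0 j=2: 3<9, i++
i=1 j=2: 6<9, i++
i=2 j=2: 12>9, j++
i=2 j=3: 12<17, i++
i=3 j=3: 15<17, i++
i=4 j=3: 23>17, j++
i=4 j=4: 23>18, j++
i=4 j=5: 23>19, j++
i=4 j=6: 23>21, j++
i=4 j=7: 23==23 emit, i++,j++
i=5 j=8: 24<28, i++

13 moves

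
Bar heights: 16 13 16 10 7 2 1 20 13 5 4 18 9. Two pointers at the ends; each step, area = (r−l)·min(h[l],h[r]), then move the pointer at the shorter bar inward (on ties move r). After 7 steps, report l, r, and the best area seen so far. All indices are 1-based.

l=7, r=12, best area=176

[1,13] min(16,9)*12=108 best=108 * → r--
[1,12] min(16,18)*11=176 best=176 * → l++
[2,12] min(13,18)*10=130 best=176 → l++
[3,12] min(16,18)*9=144 best=176 → l++
[4,12] min(10,18)*8=80 best=176 → l++
[5,12] min(7,18)*7=49 best=176 → l++
[6,12] min(2,18)*6=12 best=176 → l++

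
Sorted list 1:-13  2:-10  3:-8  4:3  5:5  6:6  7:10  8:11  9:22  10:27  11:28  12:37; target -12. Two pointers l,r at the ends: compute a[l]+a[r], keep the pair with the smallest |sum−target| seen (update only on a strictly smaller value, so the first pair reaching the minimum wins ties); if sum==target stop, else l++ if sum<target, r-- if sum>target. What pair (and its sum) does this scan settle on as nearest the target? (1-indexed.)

pair (-13, 3) with sum -10 (|Δ|=2)

[1,12] -13+37=24 d=36 * → r--
[1,11] -13+28=15 d=27 * → r--
[1,10] -13+27=14 d=26 * → r--
[1,9] -13+22=9 d=21 * → r--
[1,8] -13+11=-2 d=10 * → r--
[1,7] -13+10=-3 d=9 * → r--
[1,6] -13+6=-7 d=5 * → r--
[1,5] -13+5=-8 d=4 * → r--
[1,4] -13+3=-10 d=2 * → r--
[1,3] -13+-8=-21 d=9 → l++
[2,3] -10+-8=-18 d=6 → l++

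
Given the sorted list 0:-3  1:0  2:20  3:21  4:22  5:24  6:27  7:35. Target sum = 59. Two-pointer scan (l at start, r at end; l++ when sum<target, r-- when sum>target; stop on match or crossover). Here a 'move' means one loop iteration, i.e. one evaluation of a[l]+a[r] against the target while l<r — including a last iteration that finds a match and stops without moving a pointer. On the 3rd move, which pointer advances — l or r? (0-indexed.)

l

l=0 r=7: -3+35=32 <59, l++
l=1 r=7: 0+35=35 <59, l++
l=2 r=7: 20+35=55 <59, l++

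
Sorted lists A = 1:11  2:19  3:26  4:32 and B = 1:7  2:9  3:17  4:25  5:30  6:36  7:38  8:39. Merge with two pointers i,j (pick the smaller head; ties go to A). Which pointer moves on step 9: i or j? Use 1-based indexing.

i

i=1 j=1: A[i]=11>B[j]=7 take 7, j++
i=1 j=2: A[i]=11>B[j]=9 take 9, j++
i=1 j=3: A[i]=11<=B[j]=17 take 11, i++
i=2 j=3: A[i]=19>B[j]=17 take 17, j++
i=2 j=4: A[i]=19<=B[j]=25 take 19, i++
i=3 j=4: A[i]=26>B[j]=25 take 25, j++
i=3 j=5: A[i]=26<=B[j]=30 take 26, i++
i=4 j=5: A[i]=32>B[j]=30 take 30, j++
i=4 j=6: A[i]=32<=B[j]=36 take 32, i++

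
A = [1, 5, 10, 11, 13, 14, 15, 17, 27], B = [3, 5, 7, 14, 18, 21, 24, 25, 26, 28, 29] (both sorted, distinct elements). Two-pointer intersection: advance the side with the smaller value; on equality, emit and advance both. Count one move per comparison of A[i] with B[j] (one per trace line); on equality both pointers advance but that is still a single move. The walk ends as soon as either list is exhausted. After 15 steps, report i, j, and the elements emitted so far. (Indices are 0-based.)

[i=0,j=0] 1<3 → i++
[i=1,j=0] 5>3 → j++
[i=1,j=1] 5==5 emit → i++,j++
[i=2,j=2] 10>7 → j++
[i=2,j=3] 10<14 → i++
[i=3,j=3] 11<14 → i++
[i=4,j=3] 13<14 → i++
[i=5,j=3] 14==14 emit → i++,j++
[i=6,j=4] 15<18 → i++
[i=7,j=4] 17<18 → i++
[i=8,j=4] 27>18 → j++
[i=8,j=5] 27>21 → j++
[i=8,j=6] 27>24 → j++
[i=8,j=7] 27>25 → j++
[i=8,j=8] 27>26 → j++

i=8, j=9, emitted=[5, 14]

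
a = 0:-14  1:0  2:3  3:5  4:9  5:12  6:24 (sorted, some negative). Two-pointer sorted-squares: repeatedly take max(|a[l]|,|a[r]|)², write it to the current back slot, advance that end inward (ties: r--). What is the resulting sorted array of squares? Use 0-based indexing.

[0,6] |-14|<=|24| out[6]=576 → r--
[0,5] |-14|>|12| out[5]=196 → l++
[1,5] |0|<=|12| out[4]=144 → r--
[1,4] |0|<=|9| out[3]=81 → r--
[1,3] |0|<=|5| out[2]=25 → r--
[1,2] |0|<=|3| out[1]=9 → r--
[1,1] |0|<=|0| out[0]=0 → r--

[0, 9, 25, 81, 144, 196, 576]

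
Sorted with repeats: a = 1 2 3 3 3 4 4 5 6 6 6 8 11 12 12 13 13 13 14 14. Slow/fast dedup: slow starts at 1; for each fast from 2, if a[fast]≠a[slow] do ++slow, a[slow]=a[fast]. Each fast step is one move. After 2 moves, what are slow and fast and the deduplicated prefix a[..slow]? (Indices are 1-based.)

slow=1 fast=2: a[fast]=2≠a[slow]=1 write a[2]=2, slow++,fast++
slow=2 fast=3: a[fast]=3≠a[slow]=2 write a[3]=3, slow++,fast++

slow=3, fast=4, prefix=[1, 2, 3]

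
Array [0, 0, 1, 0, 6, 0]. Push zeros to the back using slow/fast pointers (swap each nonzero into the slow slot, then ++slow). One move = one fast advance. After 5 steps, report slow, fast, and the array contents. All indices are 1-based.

(s=1,f=1) a[fast]=0 → fast++
(s=1,f=2) a[fast]=0 → fast++
(s=1,f=3) a[fast]=1≠0 swap→a[1]=1 → slow++,fast++
(s=2,f=4) a[fast]=0 → fast++
(s=2,f=5) a[fast]=6≠0 swap→a[2]=6 → slow++,fast++

slow=3, fast=6, a=[1, 6, 0, 0, 0, 0]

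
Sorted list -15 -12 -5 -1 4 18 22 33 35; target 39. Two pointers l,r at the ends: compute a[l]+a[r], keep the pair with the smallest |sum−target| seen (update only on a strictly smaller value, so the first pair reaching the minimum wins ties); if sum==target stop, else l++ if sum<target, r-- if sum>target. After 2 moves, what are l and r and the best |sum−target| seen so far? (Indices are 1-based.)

l=3, r=9, best |Δ|=16

l=1 r=9: -15+35=20 d=19 *, l++
l=2 r=9: -12+35=23 d=16 *, l++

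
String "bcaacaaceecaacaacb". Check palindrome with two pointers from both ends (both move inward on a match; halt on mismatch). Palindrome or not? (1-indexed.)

palindrome

l=1 r=18: 'b'=='b', l++,r--
l=2 r=17: 'c'=='c', l++,r--
l=3 r=16: 'a'=='a', l++,r--
l=4 r=15: 'a'=='a', l++,r--
l=5 r=14: 'c'=='c', l++,r--
l=6 r=13: 'a'=='a', l++,r--
l=7 r=12: 'a'=='a', l++,r--
l=8 r=11: 'c'=='c', l++,r--
l=9 r=10: 'e'=='e', l++,r--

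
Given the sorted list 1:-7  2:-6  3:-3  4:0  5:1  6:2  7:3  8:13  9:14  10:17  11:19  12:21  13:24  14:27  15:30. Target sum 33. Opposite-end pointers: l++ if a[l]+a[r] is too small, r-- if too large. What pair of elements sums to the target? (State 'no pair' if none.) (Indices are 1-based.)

(3, 30)

l=1 r=15: -7+30=23 <33, l++
l=2 r=15: -6+30=24 <33, l++
l=3 r=15: -3+30=27 <33, l++
l=4 r=15: 0+30=30 <33, l++
l=5 r=15: 1+30=31 <33, l++
l=6 r=15: 2+30=32 <33, l++
l=7 r=15: 3+30=33, found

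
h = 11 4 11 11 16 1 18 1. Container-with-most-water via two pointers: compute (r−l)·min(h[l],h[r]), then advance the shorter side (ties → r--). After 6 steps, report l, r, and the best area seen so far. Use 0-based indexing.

l=0 r=7: min(11,1)*7=7 best=7 *, r--
l=0 r=6: min(11,18)*6=66 best=66 *, l++
l=1 r=6: min(4,18)*5=20 best=66, l++
l=2 r=6: min(11,18)*4=44 best=66, l++
l=3 r=6: min(11,18)*3=33 best=66, l++
l=4 r=6: min(16,18)*2=32 best=66, l++

l=5, r=6, best area=66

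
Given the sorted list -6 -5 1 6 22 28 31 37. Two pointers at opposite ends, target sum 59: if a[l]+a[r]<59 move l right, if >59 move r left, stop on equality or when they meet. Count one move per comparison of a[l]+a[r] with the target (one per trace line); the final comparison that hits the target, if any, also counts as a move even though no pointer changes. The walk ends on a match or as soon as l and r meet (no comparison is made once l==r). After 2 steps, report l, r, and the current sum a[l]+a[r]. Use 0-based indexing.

l=2, r=7, sum=38

[0,7] -6+37=31 <59 → l++
[1,7] -5+37=32 <59 → l++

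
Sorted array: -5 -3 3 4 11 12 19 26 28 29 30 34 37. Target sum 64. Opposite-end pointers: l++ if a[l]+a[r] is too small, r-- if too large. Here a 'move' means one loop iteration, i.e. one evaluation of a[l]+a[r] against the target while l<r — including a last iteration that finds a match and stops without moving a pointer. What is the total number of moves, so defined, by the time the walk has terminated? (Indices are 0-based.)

12 moves

l=0 r=12: -5+37=32 <64, l++
l=1 r=12: -3+37=34 <64, l++
l=2 r=12: 3+37=40 <64, l++
l=3 r=12: 4+37=41 <64, l++
l=4 r=12: 11+37=48 <64, l++
l=5 r=12: 12+37=49 <64, l++
l=6 r=12: 19+37=56 <64, l++
l=7 r=12: 26+37=63 <64, l++
l=8 r=12: 28+37=65 >64, r--
l=8 r=11: 28+34=62 <64, l++
l=9 r=11: 29+34=63 <64, l++
l=10 r=11: 30+34=64, found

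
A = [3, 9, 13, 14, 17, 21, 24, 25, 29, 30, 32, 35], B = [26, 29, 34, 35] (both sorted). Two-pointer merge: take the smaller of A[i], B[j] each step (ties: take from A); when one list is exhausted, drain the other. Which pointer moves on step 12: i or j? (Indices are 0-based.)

[i=0,j=0] A[i]=3<=B[j]=26 take 3 → i++
[i=1,j=0] A[i]=9<=B[j]=26 take 9 → i++
[i=2,j=0] A[i]=13<=B[j]=26 take 13 → i++
[i=3,j=0] A[i]=14<=B[j]=26 take 14 → i++
[i=4,j=0] A[i]=17<=B[j]=26 take 17 → i++
[i=5,j=0] A[i]=21<=B[j]=26 take 21 → i++
[i=6,j=0] A[i]=24<=B[j]=26 take 24 → i++
[i=7,j=0] A[i]=25<=B[j]=26 take 25 → i++
[i=8,j=0] A[i]=29>B[j]=26 take 26 → j++
[i=8,j=1] A[i]=29<=B[j]=29 take 29 → i++
[i=9,j=1] A[i]=30>B[j]=29 take 29 → j++
[i=9,j=2] A[i]=30<=B[j]=34 take 30 → i++

i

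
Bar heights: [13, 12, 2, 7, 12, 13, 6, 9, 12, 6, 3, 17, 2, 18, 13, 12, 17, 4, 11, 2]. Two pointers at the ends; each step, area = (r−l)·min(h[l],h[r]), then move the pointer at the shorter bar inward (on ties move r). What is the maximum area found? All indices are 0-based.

max area = 208

[0,19] min(13,2)*19=38 best=38 * → r--
[0,18] min(13,11)*18=198 best=198 * → r--
[0,17] min(13,4)*17=68 best=198 → r--
[0,16] min(13,17)*16=208 best=208 * → l++
[1,16] min(12,17)*15=180 best=208 → l++
[2,16] min(2,17)*14=28 best=208 → l++
[3,16] min(7,17)*13=91 best=208 → l++
[4,16] min(12,17)*12=144 best=208 → l++
[5,16] min(13,17)*11=143 best=208 → l++
[6,16] min(6,17)*10=60 best=208 → l++
[7,16] min(9,17)*9=81 best=208 → l++
[8,16] min(12,17)*8=96 best=208 → l++
[9,16] min(6,17)*7=42 best=208 → l++
[10,16] min(3,17)*6=18 best=208 → l++
[11,16] min(17,17)*5=85 best=208 → r--
[11,15] min(17,12)*4=48 best=208 → r--
[11,14] min(17,13)*3=39 best=208 → r--
[11,13] min(17,18)*2=34 best=208 → l++
[12,13] min(2,18)*1=2 best=208 → l++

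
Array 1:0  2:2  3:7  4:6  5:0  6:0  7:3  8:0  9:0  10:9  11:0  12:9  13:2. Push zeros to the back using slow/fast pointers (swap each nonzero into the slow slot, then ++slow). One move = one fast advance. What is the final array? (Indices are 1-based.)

[2, 7, 6, 3, 9, 9, 2, 0, 0, 0, 0, 0, 0]

(s=1,f=1) a[fast]=0 → fast++
(s=1,f=2) a[fast]=2≠0 swap→a[1]=2 → slow++,fast++
(s=2,f=3) a[fast]=7≠0 swap→a[2]=7 → slow++,fast++
(s=3,f=4) a[fast]=6≠0 swap→a[3]=6 → slow++,fast++
(s=4,f=5) a[fast]=0 → fast++
(s=4,f=6) a[fast]=0 → fast++
(s=4,f=7) a[fast]=3≠0 swap→a[4]=3 → slow++,fast++
(s=5,f=8) a[fast]=0 → fast++
(s=5,f=9) a[fast]=0 → fast++
(s=5,f=10) a[fast]=9≠0 swap→a[5]=9 → slow++,fast++
(s=6,f=11) a[fast]=0 → fast++
(s=6,f=12) a[fast]=9≠0 swap→a[6]=9 → slow++,fast++
(s=7,f=13) a[fast]=2≠0 swap→a[7]=2 → slow++,fast++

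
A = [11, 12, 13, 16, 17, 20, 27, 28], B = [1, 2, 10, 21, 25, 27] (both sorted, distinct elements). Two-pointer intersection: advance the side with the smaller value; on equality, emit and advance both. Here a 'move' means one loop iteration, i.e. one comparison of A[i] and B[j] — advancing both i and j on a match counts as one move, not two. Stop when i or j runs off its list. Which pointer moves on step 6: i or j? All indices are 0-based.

[i=0,j=0] 11>1 → j++
[i=0,j=1] 11>2 → j++
[i=0,j=2] 11>10 → j++
[i=0,j=3] 11<21 → i++
[i=1,j=3] 12<21 → i++
[i=2,j=3] 13<21 → i++

i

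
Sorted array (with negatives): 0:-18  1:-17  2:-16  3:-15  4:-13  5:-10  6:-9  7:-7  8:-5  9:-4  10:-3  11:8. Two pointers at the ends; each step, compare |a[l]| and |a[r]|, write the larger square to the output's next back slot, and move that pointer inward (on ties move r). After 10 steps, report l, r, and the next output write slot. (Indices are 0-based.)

l=9, r=10, next write slot=1

l=0 r=11: |-18|>|8| out[11]=324, l++
l=1 r=11: |-17|>|8| out[10]=289, l++
l=2 r=11: |-16|>|8| out[9]=256, l++
l=3 r=11: |-15|>|8| out[8]=225, l++
l=4 r=11: |-13|>|8| out[7]=169, l++
l=5 r=11: |-10|>|8| out[6]=100, l++
l=6 r=11: |-9|>|8| out[5]=81, l++
l=7 r=11: |-7|<=|8| out[4]=64, r--
l=7 r=10: |-7|>|-3| out[3]=49, l++
l=8 r=10: |-5|>|-3| out[2]=25, l++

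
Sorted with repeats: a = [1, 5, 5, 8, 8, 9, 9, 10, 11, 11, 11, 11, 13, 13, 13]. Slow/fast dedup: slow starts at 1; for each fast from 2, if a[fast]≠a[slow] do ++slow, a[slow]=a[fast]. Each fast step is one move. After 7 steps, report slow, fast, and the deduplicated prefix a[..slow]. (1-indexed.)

slow=5, fast=9, prefix=[1, 5, 8, 9, 10]

slow=1 fast=2: a[fast]=5≠a[slow]=1 write a[2]=5, slow++,fast++
slow=2 fast=3: a[fast]=5=a[slow] dup, fast++
slow=2 fast=4: a[fast]=8≠a[slow]=5 write a[3]=8, slow++,fast++
slow=3 fast=5: a[fast]=8=a[slow] dup, fast++
slow=3 fast=6: a[fast]=9≠a[slow]=8 write a[4]=9, slow++,fast++
slow=4 fast=7: a[fast]=9=a[slow] dup, fast++
slow=4 fast=8: a[fast]=10≠a[slow]=9 write a[5]=10, slow++,fast++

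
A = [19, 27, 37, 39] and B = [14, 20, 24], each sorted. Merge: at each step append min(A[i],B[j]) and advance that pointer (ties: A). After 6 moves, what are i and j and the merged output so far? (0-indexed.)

i=3, j=3, merged so far=[14, 19, 20, 24, 27, 37]

i=0 j=0: A[i]=19>B[j]=14 take 14, j++
i=0 j=1: A[i]=19<=B[j]=20 take 19, i++
i=1 j=1: A[i]=27>B[j]=20 take 20, j++
i=1 j=2: A[i]=27>B[j]=24 take 24, j++
i=1 j=3: B done, take A[i]=27, i++
i=2 j=3: B done, take A[i]=37, i++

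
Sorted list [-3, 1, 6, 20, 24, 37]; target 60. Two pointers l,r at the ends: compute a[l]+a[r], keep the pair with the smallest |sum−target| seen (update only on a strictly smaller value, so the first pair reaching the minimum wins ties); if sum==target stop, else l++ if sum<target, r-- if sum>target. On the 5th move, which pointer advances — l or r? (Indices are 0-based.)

r

[0,5] -3+37=34 d=26 * → l++
[1,5] 1+37=38 d=22 * → l++
[2,5] 6+37=43 d=17 * → l++
[3,5] 20+37=57 d=3 * → l++
[4,5] 24+37=61 d=1 * → r--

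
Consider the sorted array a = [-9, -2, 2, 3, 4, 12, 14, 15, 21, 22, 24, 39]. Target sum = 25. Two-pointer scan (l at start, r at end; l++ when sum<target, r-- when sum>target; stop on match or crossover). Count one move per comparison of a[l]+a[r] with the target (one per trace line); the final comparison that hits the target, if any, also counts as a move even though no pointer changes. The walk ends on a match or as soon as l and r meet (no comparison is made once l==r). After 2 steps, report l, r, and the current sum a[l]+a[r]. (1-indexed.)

l=1 r=12: -9+39=30 >25, r--
l=1 r=11: -9+24=15 <25, l++

l=2, r=11, sum=22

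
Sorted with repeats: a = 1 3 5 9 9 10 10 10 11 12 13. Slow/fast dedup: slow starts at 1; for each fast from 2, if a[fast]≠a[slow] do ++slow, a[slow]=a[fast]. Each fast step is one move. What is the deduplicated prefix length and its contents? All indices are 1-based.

length 8; prefix = [1, 3, 5, 9, 10, 11, 12, 13]

slow=1 fast=2: a[fast]=3≠a[slow]=1 write a[2]=3, slow++,fast++
slow=2 fast=3: a[fast]=5≠a[slow]=3 write a[3]=5, slow++,fast++
slow=3 fast=4: a[fast]=9≠a[slow]=5 write a[4]=9, slow++,fast++
slow=4 fast=5: a[fast]=9=a[slow] dup, fast++
slow=4 fast=6: a[fast]=10≠a[slow]=9 write a[5]=10, slow++,fast++
slow=5 fast=7: a[fast]=10=a[slow] dup, fast++
slow=5 fast=8: a[fast]=10=a[slow] dup, fast++
slow=5 fast=9: a[fast]=11≠a[slow]=10 write a[6]=11, slow++,fast++
slow=6 fast=10: a[fast]=12≠a[slow]=11 write a[7]=12, slow++,fast++
slow=7 fast=11: a[fast]=13≠a[slow]=12 write a[8]=13, slow++,fast++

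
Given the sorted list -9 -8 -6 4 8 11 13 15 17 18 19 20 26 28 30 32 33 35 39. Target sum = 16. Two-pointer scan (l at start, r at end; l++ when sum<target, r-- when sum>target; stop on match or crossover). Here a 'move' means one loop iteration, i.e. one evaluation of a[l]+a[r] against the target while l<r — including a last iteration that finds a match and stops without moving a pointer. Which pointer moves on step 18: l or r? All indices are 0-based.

r

l=0 r=18: -9+39=30 >16, r--
l=0 r=17: -9+35=26 >16, r--
l=0 r=16: -9+33=24 >16, r--
l=0 r=15: -9+32=23 >16, r--
l=0 r=14: -9+30=21 >16, r--
l=0 r=13: -9+28=19 >16, r--
l=0 r=12: -9+26=17 >16, r--
l=0 r=11: -9+20=11 <16, l++
l=1 r=11: -8+20=12 <16, l++
l=2 r=11: -6+20=14 <16, l++
l=3 r=11: 4+20=24 >16, r--
l=3 r=10: 4+19=23 >16, r--
l=3 r=9: 4+18=22 >16, r--
l=3 r=8: 4+17=21 >16, r--
l=3 r=7: 4+15=19 >16, r--
l=3 r=6: 4+13=17 >16, r--
l=3 r=5: 4+11=15 <16, l++
l=4 r=5: 8+11=19 >16, r--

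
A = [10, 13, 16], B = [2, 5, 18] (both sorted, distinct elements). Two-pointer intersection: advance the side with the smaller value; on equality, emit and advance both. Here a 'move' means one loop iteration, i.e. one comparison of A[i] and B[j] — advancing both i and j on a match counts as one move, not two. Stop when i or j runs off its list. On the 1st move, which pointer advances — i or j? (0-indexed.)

i=0 j=0: 10>2, j++

j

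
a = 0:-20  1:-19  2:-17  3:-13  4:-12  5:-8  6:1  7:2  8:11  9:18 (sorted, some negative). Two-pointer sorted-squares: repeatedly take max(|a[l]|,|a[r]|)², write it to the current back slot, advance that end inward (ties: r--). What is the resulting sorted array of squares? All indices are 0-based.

[0,9] |-20|>|18| out[9]=400 → l++
[1,9] |-19|>|18| out[8]=361 → l++
[2,9] |-17|<=|18| out[7]=324 → r--
[2,8] |-17|>|11| out[6]=289 → l++
[3,8] |-13|>|11| out[5]=169 → l++
[4,8] |-12|>|11| out[4]=144 → l++
[5,8] |-8|<=|11| out[3]=121 → r--
[5,7] |-8|>|2| out[2]=64 → l++
[6,7] |1|<=|2| out[1]=4 → r--
[6,6] |1|<=|1| out[0]=1 → r--

[1, 4, 64, 121, 144, 169, 289, 324, 361, 400]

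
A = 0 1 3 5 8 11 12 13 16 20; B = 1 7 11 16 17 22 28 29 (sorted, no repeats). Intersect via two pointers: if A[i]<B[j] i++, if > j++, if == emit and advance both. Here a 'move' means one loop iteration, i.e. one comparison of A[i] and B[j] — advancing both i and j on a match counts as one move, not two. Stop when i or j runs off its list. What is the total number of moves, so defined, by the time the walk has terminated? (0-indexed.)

12 moves

i=0 j=0: 0<1, i++
i=1 j=0: 1==1 emit, i++,j++
i=2 j=1: 3<7, i++
i=3 j=1: 5<7, i++
i=4 j=1: 8>7, j++
i=4 j=2: 8<11, i++
i=5 j=2: 11==11 emit, i++,j++
i=6 j=3: 12<16, i++
i=7 j=3: 13<16, i++
i=8 j=3: 16==16 emit, i++,j++
i=9 j=4: 20>17, j++
i=9 j=5: 20<22, i++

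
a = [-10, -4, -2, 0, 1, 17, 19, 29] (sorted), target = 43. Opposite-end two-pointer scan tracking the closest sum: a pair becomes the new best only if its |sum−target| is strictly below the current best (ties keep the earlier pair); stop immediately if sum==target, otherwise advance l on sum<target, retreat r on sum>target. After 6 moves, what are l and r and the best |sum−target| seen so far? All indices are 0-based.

l=5, r=6, best |Δ|=3

[0,7] -10+29=19 d=24 * → l++
[1,7] -4+29=25 d=18 * → l++
[2,7] -2+29=27 d=16 * → l++
[3,7] 0+29=29 d=14 * → l++
[4,7] 1+29=30 d=13 * → l++
[5,7] 17+29=46 d=3 * → r--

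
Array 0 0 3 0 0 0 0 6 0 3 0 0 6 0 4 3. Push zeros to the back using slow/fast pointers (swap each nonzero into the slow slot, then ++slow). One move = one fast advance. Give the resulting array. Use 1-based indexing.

(s=1,f=1) a[fast]=0 → fast++
(s=1,f=2) a[fast]=0 → fast++
(s=1,f=3) a[fast]=3≠0 swap→a[1]=3 → slow++,fast++
(s=2,f=4) a[fast]=0 → fast++
(s=2,f=5) a[fast]=0 → fast++
(s=2,f=6) a[fast]=0 → fast++
(s=2,f=7) a[fast]=0 → fast++
(s=2,f=8) a[fast]=6≠0 swap→a[2]=6 → slow++,fast++
(s=3,f=9) a[fast]=0 → fast++
(s=3,f=10) a[fast]=3≠0 swap→a[3]=3 → slow++,fast++
(s=4,f=11) a[fast]=0 → fast++
(s=4,f=12) a[fast]=0 → fast++
(s=4,f=13) a[fast]=6≠0 swap→a[4]=6 → slow++,fast++
(s=5,f=14) a[fast]=0 → fast++
(s=5,f=15) a[fast]=4≠0 swap→a[5]=4 → slow++,fast++
(s=6,f=16) a[fast]=3≠0 swap→a[6]=3 → slow++,fast++

[3, 6, 3, 6, 4, 3, 0, 0, 0, 0, 0, 0, 0, 0, 0, 0]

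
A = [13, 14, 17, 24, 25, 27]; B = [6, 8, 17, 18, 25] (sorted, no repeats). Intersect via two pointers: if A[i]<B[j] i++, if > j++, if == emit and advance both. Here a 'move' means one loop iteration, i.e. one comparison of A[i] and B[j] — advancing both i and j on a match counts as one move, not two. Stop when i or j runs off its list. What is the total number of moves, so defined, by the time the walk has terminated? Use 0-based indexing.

[i=0,j=0] 13>6 → j++
[i=0,j=1] 13>8 → j++
[i=0,j=2] 13<17 → i++
[i=1,j=2] 14<17 → i++
[i=2,j=2] 17==17 emit → i++,j++
[i=3,j=3] 24>18 → j++
[i=3,j=4] 24<25 → i++
[i=4,j=4] 25==25 emit → i++,j++

8 moves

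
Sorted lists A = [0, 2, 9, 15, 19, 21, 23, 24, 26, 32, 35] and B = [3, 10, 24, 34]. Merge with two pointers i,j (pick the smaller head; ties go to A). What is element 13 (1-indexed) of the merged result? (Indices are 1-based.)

merged[13] = 32

[i=1,j=1] A[i]=0<=B[j]=3 take 0 → i++
[i=2,j=1] A[i]=2<=B[j]=3 take 2 → i++
[i=3,j=1] A[i]=9>B[j]=3 take 3 → j++
[i=3,j=2] A[i]=9<=B[j]=10 take 9 → i++
[i=4,j=2] A[i]=15>B[j]=10 take 10 → j++
[i=4,j=3] A[i]=15<=B[j]=24 take 15 → i++
[i=5,j=3] A[i]=19<=B[j]=24 take 19 → i++
[i=6,j=3] A[i]=21<=B[j]=24 take 21 → i++
[i=7,j=3] A[i]=23<=B[j]=24 take 23 → i++
[i=8,j=3] A[i]=24<=B[j]=24 take 24 → i++
[i=9,j=3] A[i]=26>B[j]=24 take 24 → j++
[i=9,j=4] A[i]=26<=B[j]=34 take 26 → i++
[i=10,j=4] A[i]=32<=B[j]=34 take 32 → i++
[i=11,j=4] A[i]=35>B[j]=34 take 34 → j++
[i=11,j=5] B done, take A[i]=35 → i++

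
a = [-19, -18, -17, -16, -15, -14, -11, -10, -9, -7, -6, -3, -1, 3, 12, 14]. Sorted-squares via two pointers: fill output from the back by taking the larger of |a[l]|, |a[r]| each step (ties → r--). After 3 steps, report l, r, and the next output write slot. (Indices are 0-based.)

l=0 r=15: |-19|>|14| out[15]=361, l++
l=1 r=15: |-18|>|14| out[14]=324, l++
l=2 r=15: |-17|>|14| out[13]=289, l++

l=3, r=15, next write slot=12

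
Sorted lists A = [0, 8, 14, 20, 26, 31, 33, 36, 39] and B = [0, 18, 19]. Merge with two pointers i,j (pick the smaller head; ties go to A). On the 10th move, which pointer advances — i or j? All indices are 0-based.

i

i=0 j=0: A[i]=0<=B[j]=0 take 0, i++
i=1 j=0: A[i]=8>B[j]=0 take 0, j++
i=1 j=1: A[i]=8<=B[j]=18 take 8, i++
i=2 j=1: A[i]=14<=B[j]=18 take 14, i++
i=3 j=1: A[i]=20>B[j]=18 take 18, j++
i=3 j=2: A[i]=20>B[j]=19 take 19, j++
i=3 j=3: B done, take A[i]=20, i++
i=4 j=3: B done, take A[i]=26, i++
i=5 j=3: B done, take A[i]=31, i++
i=6 j=3: B done, take A[i]=33, i++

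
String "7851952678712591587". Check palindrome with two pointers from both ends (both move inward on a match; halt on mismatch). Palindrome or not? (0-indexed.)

not a palindrome (mismatch at 7,11)

[0,18] '7'=='7' → l++,r--
[1,17] '8'=='8' → l++,r--
[2,16] '5'=='5' → l++,r--
[3,15] '1'=='1' → l++,r--
[4,14] '9'=='9' → l++,r--
[5,13] '5'=='5' → l++,r--
[6,12] '2'=='2' → l++,r--
[7,11] '6'!='1' → stop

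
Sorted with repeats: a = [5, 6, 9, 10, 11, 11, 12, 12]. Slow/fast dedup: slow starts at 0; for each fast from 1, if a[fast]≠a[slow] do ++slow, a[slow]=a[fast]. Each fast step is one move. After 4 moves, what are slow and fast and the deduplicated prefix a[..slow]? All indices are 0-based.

slow=4, fast=5, prefix=[5, 6, 9, 10, 11]

slow=0 fast=1: a[fast]=6≠a[slow]=5 write a[1]=6, slow++,fast++
slow=1 fast=2: a[fast]=9≠a[slow]=6 write a[2]=9, slow++,fast++
slow=2 fast=3: a[fast]=10≠a[slow]=9 write a[3]=10, slow++,fast++
slow=3 fast=4: a[fast]=11≠a[slow]=10 write a[4]=11, slow++,fast++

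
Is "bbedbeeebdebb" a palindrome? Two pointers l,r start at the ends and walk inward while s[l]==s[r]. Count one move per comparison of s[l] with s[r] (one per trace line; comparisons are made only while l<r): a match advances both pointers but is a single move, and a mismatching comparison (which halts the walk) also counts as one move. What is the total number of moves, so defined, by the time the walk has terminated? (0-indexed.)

6 moves

l=0 r=12: 'b'=='b', l++,r--
l=1 r=11: 'b'=='b', l++,r--
l=2 r=10: 'e'=='e', l++,r--
l=3 r=9: 'd'=='d', l++,r--
l=4 r=8: 'b'=='b', l++,r--
l=5 r=7: 'e'=='e', l++,r--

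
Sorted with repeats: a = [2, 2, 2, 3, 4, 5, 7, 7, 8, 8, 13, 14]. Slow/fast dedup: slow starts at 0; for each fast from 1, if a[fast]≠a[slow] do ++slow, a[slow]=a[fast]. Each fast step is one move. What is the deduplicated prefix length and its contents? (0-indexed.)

length 8; prefix = [2, 3, 4, 5, 7, 8, 13, 14]

slow=0 fast=1: a[fast]=2=a[slow] dup, fast++
slow=0 fast=2: a[fast]=2=a[slow] dup, fast++
slow=0 fast=3: a[fast]=3≠a[slow]=2 write a[1]=3, slow++,fast++
slow=1 fast=4: a[fast]=4≠a[slow]=3 write a[2]=4, slow++,fast++
slow=2 fast=5: a[fast]=5≠a[slow]=4 write a[3]=5, slow++,fast++
slow=3 fast=6: a[fast]=7≠a[slow]=5 write a[4]=7, slow++,fast++
slow=4 fast=7: a[fast]=7=a[slow] dup, fast++
slow=4 fast=8: a[fast]=8≠a[slow]=7 write a[5]=8, slow++,fast++
slow=5 fast=9: a[fast]=8=a[slow] dup, fast++
slow=5 fast=10: a[fast]=13≠a[slow]=8 write a[6]=13, slow++,fast++
slow=6 fast=11: a[fast]=14≠a[slow]=13 write a[7]=14, slow++,fast++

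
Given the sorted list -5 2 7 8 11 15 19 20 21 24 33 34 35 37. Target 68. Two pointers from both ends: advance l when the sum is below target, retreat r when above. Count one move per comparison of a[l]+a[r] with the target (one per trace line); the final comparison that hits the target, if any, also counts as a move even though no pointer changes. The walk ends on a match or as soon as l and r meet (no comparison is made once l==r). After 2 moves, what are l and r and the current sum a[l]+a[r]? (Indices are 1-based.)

l=3, r=14, sum=44

[1,14] -5+37=32 <68 → l++
[2,14] 2+37=39 <68 → l++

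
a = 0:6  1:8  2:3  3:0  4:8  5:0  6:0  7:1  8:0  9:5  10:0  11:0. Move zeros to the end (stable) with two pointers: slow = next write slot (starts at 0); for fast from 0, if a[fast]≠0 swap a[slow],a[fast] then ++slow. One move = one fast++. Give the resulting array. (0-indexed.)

[6, 8, 3, 8, 1, 5, 0, 0, 0, 0, 0, 0]

(s=0,f=0) a[fast]=6≠0 swap→a[0]=6 → slow++,fast++
(s=1,f=1) a[fast]=8≠0 swap→a[1]=8 → slow++,fast++
(s=2,f=2) a[fast]=3≠0 swap→a[2]=3 → slow++,fast++
(s=3,f=3) a[fast]=0 → fast++
(s=3,f=4) a[fast]=8≠0 swap→a[3]=8 → slow++,fast++
(s=4,f=5) a[fast]=0 → fast++
(s=4,f=6) a[fast]=0 → fast++
(s=4,f=7) a[fast]=1≠0 swap→a[4]=1 → slow++,fast++
(s=5,f=8) a[fast]=0 → fast++
(s=5,f=9) a[fast]=5≠0 swap→a[5]=5 → slow++,fast++
(s=6,f=10) a[fast]=0 → fast++
(s=6,f=11) a[fast]=0 → fast++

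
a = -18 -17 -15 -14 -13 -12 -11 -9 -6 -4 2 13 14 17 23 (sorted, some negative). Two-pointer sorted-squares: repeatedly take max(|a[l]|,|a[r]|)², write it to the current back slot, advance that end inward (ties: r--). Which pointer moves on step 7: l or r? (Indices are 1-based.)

l=1 r=15: |-18|<=|23| out[15]=529, r--
l=1 r=14: |-18|>|17| out[14]=324, l++
l=2 r=14: |-17|<=|17| out[13]=289, r--
l=2 r=13: |-17|>|14| out[12]=289, l++
l=3 r=13: |-15|>|14| out[11]=225, l++
l=4 r=13: |-14|<=|14| out[10]=196, r--
l=4 r=12: |-14|>|13| out[9]=196, l++

l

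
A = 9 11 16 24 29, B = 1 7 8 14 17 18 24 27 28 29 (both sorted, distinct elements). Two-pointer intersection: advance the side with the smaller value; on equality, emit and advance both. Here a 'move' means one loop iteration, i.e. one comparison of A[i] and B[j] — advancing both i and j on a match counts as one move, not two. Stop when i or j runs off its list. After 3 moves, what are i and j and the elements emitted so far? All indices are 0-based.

i=0, j=3, emitted=[]

i=0 j=0: 9>1, j++
i=0 j=1: 9>7, j++
i=0 j=2: 9>8, j++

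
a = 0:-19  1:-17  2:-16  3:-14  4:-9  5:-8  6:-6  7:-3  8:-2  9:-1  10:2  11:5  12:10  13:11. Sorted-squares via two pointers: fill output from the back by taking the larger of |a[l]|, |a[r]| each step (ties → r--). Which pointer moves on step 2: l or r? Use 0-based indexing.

l

[0,13] |-19|>|11| out[13]=361 → l++
[1,13] |-17|>|11| out[12]=289 → l++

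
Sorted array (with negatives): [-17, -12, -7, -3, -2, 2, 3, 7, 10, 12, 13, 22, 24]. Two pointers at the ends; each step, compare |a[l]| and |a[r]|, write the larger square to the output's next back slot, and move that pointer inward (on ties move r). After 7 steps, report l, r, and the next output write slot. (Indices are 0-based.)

l=2, r=7, next write slot=5

l=0 r=12: |-17|<=|24| out[12]=576, r--
l=0 r=11: |-17|<=|22| out[11]=484, r--
l=0 r=10: |-17|>|13| out[10]=289, l++
l=1 r=10: |-12|<=|13| out[9]=169, r--
l=1 r=9: |-12|<=|12| out[8]=144, r--
l=1 r=8: |-12|>|10| out[7]=144, l++
l=2 r=8: |-7|<=|10| out[6]=100, r--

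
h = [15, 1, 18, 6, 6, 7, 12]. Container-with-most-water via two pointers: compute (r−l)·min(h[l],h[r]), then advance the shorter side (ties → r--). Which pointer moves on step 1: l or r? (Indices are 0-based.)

[0,6] min(15,12)*6=72 best=72 * → r--

r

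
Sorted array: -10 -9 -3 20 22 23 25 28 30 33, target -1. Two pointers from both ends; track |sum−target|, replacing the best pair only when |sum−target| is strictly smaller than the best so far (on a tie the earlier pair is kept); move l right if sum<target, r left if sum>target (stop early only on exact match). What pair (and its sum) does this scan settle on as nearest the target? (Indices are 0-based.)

pair (-10, 20) with sum 10 (|Δ|=11)

l=0 r=9: -10+33=23 d=24 *, r--
l=0 r=8: -10+30=20 d=21 *, r--
l=0 r=7: -10+28=18 d=19 *, r--
l=0 r=6: -10+25=15 d=16 *, r--
l=0 r=5: -10+23=13 d=14 *, r--
l=0 r=4: -10+22=12 d=13 *, r--
l=0 r=3: -10+20=10 d=11 *, r--
l=0 r=2: -10+-3=-13 d=12, l++
l=1 r=2: -9+-3=-12 d=11, l++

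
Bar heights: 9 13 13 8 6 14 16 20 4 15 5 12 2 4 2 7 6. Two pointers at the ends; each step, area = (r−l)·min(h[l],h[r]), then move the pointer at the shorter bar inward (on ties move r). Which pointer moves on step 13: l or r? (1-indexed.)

l

l=1 r=17: min(9,6)*16=96 best=96 *, r--
l=1 r=16: min(9,7)*15=105 best=105 *, r--
l=1 r=15: min(9,2)*14=28 best=105, r--
l=1 r=14: min(9,4)*13=52 best=105, r--
l=1 r=13: min(9,2)*12=24 best=105, r--
l=1 r=12: min(9,12)*11=99 best=105, l++
l=2 r=12: min(13,12)*10=120 best=120 *, r--
l=2 r=11: min(13,5)*9=45 best=120, r--
l=2 r=10: min(13,15)*8=104 best=120, l++
l=3 r=10: min(13,15)*7=91 best=120, l++
l=4 r=10: min(8,15)*6=48 best=120, l++
l=5 r=10: min(6,15)*5=30 best=120, l++
l=6 r=10: min(14,15)*4=56 best=120, l++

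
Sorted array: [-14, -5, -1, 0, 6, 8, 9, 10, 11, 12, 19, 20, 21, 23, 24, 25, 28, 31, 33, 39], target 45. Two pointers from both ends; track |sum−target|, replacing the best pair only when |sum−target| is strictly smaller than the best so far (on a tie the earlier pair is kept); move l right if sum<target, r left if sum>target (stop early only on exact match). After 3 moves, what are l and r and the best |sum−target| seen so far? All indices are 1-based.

l=4, r=20, best |Δ|=7

l=1 r=20: -14+39=25 d=20 *, l++
l=2 r=20: -5+39=34 d=11 *, l++
l=3 r=20: -1+39=38 d=7 *, l++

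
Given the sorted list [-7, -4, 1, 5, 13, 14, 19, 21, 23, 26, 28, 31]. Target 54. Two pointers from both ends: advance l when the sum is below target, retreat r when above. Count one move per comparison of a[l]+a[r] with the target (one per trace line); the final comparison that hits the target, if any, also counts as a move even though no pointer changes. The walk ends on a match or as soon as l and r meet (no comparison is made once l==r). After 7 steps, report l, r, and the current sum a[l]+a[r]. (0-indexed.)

l=7, r=11, sum=52

[0,11] -7+31=24 <54 → l++
[1,11] -4+31=27 <54 → l++
[2,11] 1+31=32 <54 → l++
[3,11] 5+31=36 <54 → l++
[4,11] 13+31=44 <54 → l++
[5,11] 14+31=45 <54 → l++
[6,11] 19+31=50 <54 → l++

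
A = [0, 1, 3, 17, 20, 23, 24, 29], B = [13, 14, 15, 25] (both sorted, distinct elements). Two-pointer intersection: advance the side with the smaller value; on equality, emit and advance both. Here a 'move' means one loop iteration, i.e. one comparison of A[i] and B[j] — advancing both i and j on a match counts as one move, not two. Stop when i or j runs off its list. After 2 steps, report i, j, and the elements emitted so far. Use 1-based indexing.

i=3, j=1, emitted=[]

[i=1,j=1] 0<13 → i++
[i=2,j=1] 1<13 → i++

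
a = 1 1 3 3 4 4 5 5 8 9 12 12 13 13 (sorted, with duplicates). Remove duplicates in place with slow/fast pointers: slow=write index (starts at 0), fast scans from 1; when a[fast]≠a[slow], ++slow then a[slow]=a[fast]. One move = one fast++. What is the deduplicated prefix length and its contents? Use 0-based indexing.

length 8; prefix = [1, 3, 4, 5, 8, 9, 12, 13]

(s=0,f=1) a[fast]=1=a[slow] dup → fast++
(s=0,f=2) a[fast]=3≠a[slow]=1 write a[1]=3 → slow++,fast++
(s=1,f=3) a[fast]=3=a[slow] dup → fast++
(s=1,f=4) a[fast]=4≠a[slow]=3 write a[2]=4 → slow++,fast++
(s=2,f=5) a[fast]=4=a[slow] dup → fast++
(s=2,f=6) a[fast]=5≠a[slow]=4 write a[3]=5 → slow++,fast++
(s=3,f=7) a[fast]=5=a[slow] dup → fast++
(s=3,f=8) a[fast]=8≠a[slow]=5 write a[4]=8 → slow++,fast++
(s=4,f=9) a[fast]=9≠a[slow]=8 write a[5]=9 → slow++,fast++
(s=5,f=10) a[fast]=12≠a[slow]=9 write a[6]=12 → slow++,fast++
(s=6,f=11) a[fast]=12=a[slow] dup → fast++
(s=6,f=12) a[fast]=13≠a[slow]=12 write a[7]=13 → slow++,fast++
(s=7,f=13) a[fast]=13=a[slow] dup → fast++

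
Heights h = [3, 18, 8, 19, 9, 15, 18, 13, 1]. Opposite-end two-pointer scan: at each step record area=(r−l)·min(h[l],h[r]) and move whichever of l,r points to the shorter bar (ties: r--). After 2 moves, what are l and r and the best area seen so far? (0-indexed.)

[0,8] min(3,1)*8=8 best=8 * → r--
[0,7] min(3,13)*7=21 best=21 * → l++

l=1, r=7, best area=21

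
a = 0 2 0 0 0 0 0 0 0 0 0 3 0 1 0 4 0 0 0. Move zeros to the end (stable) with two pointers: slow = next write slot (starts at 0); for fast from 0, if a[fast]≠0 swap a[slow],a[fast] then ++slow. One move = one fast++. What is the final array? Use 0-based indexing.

slow=0 fast=0: a[fast]=0, fast++
slow=0 fast=1: a[fast]=2≠0 swap→a[0]=2, slow++,fast++
slow=1 fast=2: a[fast]=0, fast++
slow=1 fast=3: a[fast]=0, fast++
slow=1 fast=4: a[fast]=0, fast++
slow=1 fast=5: a[fast]=0, fast++
slow=1 fast=6: a[fast]=0, fast++
slow=1 fast=7: a[fast]=0, fast++
slow=1 fast=8: a[fast]=0, fast++
slow=1 fast=9: a[fast]=0, fast++
slow=1 fast=10: a[fast]=0, fast++
slow=1 fast=11: a[fast]=3≠0 swap→a[1]=3, slow++,fast++
slow=2 fast=12: a[fast]=0, fast++
slow=2 fast=13: a[fast]=1≠0 swap→a[2]=1, slow++,fast++
slow=3 fast=14: a[fast]=0, fast++
slow=3 fast=15: a[fast]=4≠0 swap→a[3]=4, slow++,fast++
slow=4 fast=16: a[fast]=0, fast++
slow=4 fast=17: a[fast]=0, fast++
slow=4 fast=18: a[fast]=0, fast++

[2, 3, 1, 4, 0, 0, 0, 0, 0, 0, 0, 0, 0, 0, 0, 0, 0, 0, 0]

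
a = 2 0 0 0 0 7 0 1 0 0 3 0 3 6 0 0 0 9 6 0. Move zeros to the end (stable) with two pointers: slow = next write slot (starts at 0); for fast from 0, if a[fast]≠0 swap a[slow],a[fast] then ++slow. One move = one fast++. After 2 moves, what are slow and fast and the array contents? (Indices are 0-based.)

(s=0,f=0) a[fast]=2≠0 swap→a[0]=2 → slow++,fast++
(s=1,f=1) a[fast]=0 → fast++

slow=1, fast=2, a=[2, 0, 0, 0, 0, 7, 0, 1, 0, 0, 3, 0, 3, 6, 0, 0, 0, 9, 6, 0]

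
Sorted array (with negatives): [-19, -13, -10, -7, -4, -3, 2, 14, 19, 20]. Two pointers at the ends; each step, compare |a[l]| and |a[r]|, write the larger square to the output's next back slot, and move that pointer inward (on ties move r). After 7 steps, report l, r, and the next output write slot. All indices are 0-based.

[0,9] |-19|<=|20| out[9]=400 → r--
[0,8] |-19|<=|19| out[8]=361 → r--
[0,7] |-19|>|14| out[7]=361 → l++
[1,7] |-13|<=|14| out[6]=196 → r--
[1,6] |-13|>|2| out[5]=169 → l++
[2,6] |-10|>|2| out[4]=100 → l++
[3,6] |-7|>|2| out[3]=49 → l++

l=4, r=6, next write slot=2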